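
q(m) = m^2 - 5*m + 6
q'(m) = 2*m - 5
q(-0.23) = 7.20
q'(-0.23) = -5.46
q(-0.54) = 8.99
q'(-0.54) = -6.08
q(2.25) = -0.19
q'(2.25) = -0.50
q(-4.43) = 47.77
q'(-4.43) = -13.86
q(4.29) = 2.95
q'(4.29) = 3.58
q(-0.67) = 9.80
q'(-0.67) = -6.34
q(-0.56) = 9.11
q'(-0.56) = -6.12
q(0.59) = 3.40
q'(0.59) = -3.82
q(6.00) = 12.00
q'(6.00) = 7.00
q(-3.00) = 30.00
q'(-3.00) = -11.00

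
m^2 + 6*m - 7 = (m - 1)*(m + 7)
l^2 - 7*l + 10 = (l - 5)*(l - 2)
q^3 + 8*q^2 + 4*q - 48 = (q - 2)*(q + 4)*(q + 6)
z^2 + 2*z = z*(z + 2)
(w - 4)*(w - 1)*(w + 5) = w^3 - 21*w + 20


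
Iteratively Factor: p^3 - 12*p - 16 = (p - 4)*(p^2 + 4*p + 4) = (p - 4)*(p + 2)*(p + 2)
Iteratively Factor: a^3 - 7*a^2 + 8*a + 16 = (a - 4)*(a^2 - 3*a - 4) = (a - 4)^2*(a + 1)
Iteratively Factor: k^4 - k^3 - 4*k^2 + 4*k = (k - 1)*(k^3 - 4*k) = k*(k - 1)*(k^2 - 4) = k*(k - 1)*(k + 2)*(k - 2)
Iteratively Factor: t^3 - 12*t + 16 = (t - 2)*(t^2 + 2*t - 8) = (t - 2)*(t + 4)*(t - 2)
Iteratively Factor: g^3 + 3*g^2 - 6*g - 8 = (g + 1)*(g^2 + 2*g - 8) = (g - 2)*(g + 1)*(g + 4)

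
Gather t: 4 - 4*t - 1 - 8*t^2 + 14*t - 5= -8*t^2 + 10*t - 2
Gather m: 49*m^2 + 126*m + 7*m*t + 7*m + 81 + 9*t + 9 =49*m^2 + m*(7*t + 133) + 9*t + 90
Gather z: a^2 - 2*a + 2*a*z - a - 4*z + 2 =a^2 - 3*a + z*(2*a - 4) + 2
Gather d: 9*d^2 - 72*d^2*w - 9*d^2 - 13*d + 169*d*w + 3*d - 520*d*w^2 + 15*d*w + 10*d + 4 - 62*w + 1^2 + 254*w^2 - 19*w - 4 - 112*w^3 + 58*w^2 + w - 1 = -72*d^2*w + d*(-520*w^2 + 184*w) - 112*w^3 + 312*w^2 - 80*w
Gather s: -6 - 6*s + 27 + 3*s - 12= 9 - 3*s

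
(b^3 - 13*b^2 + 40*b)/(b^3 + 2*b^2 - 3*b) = (b^2 - 13*b + 40)/(b^2 + 2*b - 3)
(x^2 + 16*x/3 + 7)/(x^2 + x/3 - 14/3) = (x + 3)/(x - 2)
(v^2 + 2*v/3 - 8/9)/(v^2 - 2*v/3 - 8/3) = (v - 2/3)/(v - 2)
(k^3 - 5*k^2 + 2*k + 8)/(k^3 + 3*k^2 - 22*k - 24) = (k - 2)/(k + 6)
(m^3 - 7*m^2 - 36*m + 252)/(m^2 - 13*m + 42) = m + 6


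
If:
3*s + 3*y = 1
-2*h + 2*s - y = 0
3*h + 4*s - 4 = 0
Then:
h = 32/51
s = 9/17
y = -10/51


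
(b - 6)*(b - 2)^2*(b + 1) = b^4 - 9*b^3 + 18*b^2 + 4*b - 24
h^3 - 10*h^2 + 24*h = h*(h - 6)*(h - 4)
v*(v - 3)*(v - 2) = v^3 - 5*v^2 + 6*v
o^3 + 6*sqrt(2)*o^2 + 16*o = o*(o + 2*sqrt(2))*(o + 4*sqrt(2))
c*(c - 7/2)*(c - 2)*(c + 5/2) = c^4 - 3*c^3 - 27*c^2/4 + 35*c/2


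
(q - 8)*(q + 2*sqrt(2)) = q^2 - 8*q + 2*sqrt(2)*q - 16*sqrt(2)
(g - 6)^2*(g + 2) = g^3 - 10*g^2 + 12*g + 72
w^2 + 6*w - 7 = (w - 1)*(w + 7)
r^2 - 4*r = r*(r - 4)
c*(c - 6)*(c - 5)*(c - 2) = c^4 - 13*c^3 + 52*c^2 - 60*c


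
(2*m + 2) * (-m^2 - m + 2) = -2*m^3 - 4*m^2 + 2*m + 4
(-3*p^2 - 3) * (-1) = 3*p^2 + 3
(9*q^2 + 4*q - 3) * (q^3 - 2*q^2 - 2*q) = 9*q^5 - 14*q^4 - 29*q^3 - 2*q^2 + 6*q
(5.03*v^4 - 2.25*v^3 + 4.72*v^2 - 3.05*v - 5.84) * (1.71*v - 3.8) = 8.6013*v^5 - 22.9615*v^4 + 16.6212*v^3 - 23.1515*v^2 + 1.6036*v + 22.192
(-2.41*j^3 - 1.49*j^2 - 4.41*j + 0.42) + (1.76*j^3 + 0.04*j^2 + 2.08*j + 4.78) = -0.65*j^3 - 1.45*j^2 - 2.33*j + 5.2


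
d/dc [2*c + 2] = 2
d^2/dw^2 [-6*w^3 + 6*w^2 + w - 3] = 12 - 36*w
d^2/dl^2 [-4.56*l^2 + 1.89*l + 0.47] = -9.12000000000000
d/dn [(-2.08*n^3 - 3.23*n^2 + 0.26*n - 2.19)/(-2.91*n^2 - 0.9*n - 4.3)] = (6.0528*n^4 + 3.744*n^3 + 30.4956*n^2 + 15.0322*n - 3.089)/(8.4681*n^4 + 5.238*n^3 + 25.836*n^2 + 7.74*n + 18.49)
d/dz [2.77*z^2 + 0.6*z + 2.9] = 5.54*z + 0.6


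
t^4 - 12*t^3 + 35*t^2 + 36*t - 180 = (t - 6)*(t - 5)*(t - 3)*(t + 2)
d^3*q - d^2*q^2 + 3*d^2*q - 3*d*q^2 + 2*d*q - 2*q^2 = (d + 2)*(d - q)*(d*q + q)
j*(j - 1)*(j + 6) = j^3 + 5*j^2 - 6*j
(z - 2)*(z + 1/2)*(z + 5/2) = z^3 + z^2 - 19*z/4 - 5/2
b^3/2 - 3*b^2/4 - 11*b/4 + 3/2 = (b/2 + 1)*(b - 3)*(b - 1/2)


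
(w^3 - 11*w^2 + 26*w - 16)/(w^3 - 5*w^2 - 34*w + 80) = (w - 1)/(w + 5)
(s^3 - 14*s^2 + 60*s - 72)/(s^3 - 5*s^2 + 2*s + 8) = (s^2 - 12*s + 36)/(s^2 - 3*s - 4)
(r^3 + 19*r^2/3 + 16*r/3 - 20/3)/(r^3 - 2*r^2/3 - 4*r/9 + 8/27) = 9*(r^2 + 7*r + 10)/(9*r^2 - 4)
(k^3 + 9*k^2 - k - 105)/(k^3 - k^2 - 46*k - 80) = (k^2 + 4*k - 21)/(k^2 - 6*k - 16)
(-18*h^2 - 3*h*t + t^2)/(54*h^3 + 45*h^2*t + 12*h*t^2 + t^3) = (-6*h + t)/(18*h^2 + 9*h*t + t^2)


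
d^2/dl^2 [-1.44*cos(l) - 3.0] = 1.44*cos(l)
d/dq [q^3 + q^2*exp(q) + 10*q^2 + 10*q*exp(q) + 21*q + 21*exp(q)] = q^2*exp(q) + 3*q^2 + 12*q*exp(q) + 20*q + 31*exp(q) + 21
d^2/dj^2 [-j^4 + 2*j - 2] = -12*j^2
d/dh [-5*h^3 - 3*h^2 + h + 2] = -15*h^2 - 6*h + 1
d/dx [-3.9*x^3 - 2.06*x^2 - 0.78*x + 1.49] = -11.7*x^2 - 4.12*x - 0.78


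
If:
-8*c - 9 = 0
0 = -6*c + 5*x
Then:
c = -9/8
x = -27/20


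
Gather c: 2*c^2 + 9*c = 2*c^2 + 9*c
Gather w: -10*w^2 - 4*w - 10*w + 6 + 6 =-10*w^2 - 14*w + 12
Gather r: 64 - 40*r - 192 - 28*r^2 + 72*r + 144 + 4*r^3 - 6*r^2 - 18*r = 4*r^3 - 34*r^2 + 14*r + 16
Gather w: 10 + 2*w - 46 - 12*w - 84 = -10*w - 120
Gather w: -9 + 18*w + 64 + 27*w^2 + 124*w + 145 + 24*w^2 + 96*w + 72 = 51*w^2 + 238*w + 272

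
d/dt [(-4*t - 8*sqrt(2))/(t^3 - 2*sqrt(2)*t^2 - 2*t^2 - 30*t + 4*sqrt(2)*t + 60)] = 4*(-t^3 + 2*t^2 + 2*sqrt(2)*t^2 - 4*sqrt(2)*t + 30*t - (t + 2*sqrt(2))*(-3*t^2 + 4*t + 4*sqrt(2)*t - 4*sqrt(2) + 30) - 60)/(t^3 - 2*sqrt(2)*t^2 - 2*t^2 - 30*t + 4*sqrt(2)*t + 60)^2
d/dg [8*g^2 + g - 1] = 16*g + 1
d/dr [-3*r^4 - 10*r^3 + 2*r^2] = 2*r*(-6*r^2 - 15*r + 2)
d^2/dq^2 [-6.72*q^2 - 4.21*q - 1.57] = -13.4400000000000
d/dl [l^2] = 2*l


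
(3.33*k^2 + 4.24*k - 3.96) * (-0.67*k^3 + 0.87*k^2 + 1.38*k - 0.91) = -2.2311*k^5 + 0.0562999999999998*k^4 + 10.9374*k^3 - 0.624300000000001*k^2 - 9.3232*k + 3.6036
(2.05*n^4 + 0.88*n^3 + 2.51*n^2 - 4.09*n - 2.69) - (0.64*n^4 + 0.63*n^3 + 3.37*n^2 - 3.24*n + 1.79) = 1.41*n^4 + 0.25*n^3 - 0.86*n^2 - 0.85*n - 4.48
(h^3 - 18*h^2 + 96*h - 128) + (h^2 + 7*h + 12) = h^3 - 17*h^2 + 103*h - 116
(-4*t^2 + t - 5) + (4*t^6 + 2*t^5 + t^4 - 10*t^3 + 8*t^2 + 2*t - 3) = 4*t^6 + 2*t^5 + t^4 - 10*t^3 + 4*t^2 + 3*t - 8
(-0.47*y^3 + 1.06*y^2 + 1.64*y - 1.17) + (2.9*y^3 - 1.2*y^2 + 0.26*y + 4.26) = 2.43*y^3 - 0.14*y^2 + 1.9*y + 3.09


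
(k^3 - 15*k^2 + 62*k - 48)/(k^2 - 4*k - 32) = (k^2 - 7*k + 6)/(k + 4)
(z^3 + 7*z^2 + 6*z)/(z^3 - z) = (z + 6)/(z - 1)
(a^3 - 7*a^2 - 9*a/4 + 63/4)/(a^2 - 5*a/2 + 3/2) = (2*a^2 - 11*a - 21)/(2*(a - 1))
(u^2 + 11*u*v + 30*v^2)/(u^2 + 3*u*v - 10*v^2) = (u + 6*v)/(u - 2*v)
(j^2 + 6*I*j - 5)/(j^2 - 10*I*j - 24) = (-j^2 - 6*I*j + 5)/(-j^2 + 10*I*j + 24)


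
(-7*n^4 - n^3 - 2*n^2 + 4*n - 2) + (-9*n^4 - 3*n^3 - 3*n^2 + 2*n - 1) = -16*n^4 - 4*n^3 - 5*n^2 + 6*n - 3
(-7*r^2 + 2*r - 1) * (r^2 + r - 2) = -7*r^4 - 5*r^3 + 15*r^2 - 5*r + 2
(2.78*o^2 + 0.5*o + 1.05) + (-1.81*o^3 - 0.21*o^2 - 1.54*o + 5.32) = -1.81*o^3 + 2.57*o^2 - 1.04*o + 6.37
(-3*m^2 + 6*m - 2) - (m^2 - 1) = -4*m^2 + 6*m - 1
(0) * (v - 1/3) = 0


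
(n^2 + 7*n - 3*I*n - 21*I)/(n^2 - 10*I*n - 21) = (n + 7)/(n - 7*I)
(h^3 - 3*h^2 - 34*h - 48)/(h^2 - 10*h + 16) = (h^2 + 5*h + 6)/(h - 2)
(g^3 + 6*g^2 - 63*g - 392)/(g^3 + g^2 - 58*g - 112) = (g + 7)/(g + 2)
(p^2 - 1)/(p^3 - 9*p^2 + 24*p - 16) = (p + 1)/(p^2 - 8*p + 16)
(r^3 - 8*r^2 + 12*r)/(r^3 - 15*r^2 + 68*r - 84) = r/(r - 7)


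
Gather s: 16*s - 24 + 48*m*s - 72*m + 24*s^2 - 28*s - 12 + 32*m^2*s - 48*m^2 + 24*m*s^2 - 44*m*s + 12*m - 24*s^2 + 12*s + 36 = -48*m^2 + 24*m*s^2 - 60*m + s*(32*m^2 + 4*m)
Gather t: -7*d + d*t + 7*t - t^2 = -7*d - t^2 + t*(d + 7)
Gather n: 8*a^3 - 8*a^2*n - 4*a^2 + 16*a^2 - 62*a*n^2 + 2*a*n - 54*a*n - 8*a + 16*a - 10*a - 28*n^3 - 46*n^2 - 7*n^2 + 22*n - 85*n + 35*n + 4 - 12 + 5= 8*a^3 + 12*a^2 - 2*a - 28*n^3 + n^2*(-62*a - 53) + n*(-8*a^2 - 52*a - 28) - 3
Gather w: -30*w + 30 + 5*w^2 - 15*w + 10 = 5*w^2 - 45*w + 40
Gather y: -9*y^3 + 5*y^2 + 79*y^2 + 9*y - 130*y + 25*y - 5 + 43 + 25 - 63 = -9*y^3 + 84*y^2 - 96*y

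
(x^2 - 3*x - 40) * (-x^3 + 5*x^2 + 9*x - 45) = -x^5 + 8*x^4 + 34*x^3 - 272*x^2 - 225*x + 1800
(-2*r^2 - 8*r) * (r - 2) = -2*r^3 - 4*r^2 + 16*r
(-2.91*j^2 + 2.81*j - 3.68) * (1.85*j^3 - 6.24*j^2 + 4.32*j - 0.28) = -5.3835*j^5 + 23.3569*j^4 - 36.9136*j^3 + 35.9172*j^2 - 16.6844*j + 1.0304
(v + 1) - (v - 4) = 5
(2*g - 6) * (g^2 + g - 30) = 2*g^3 - 4*g^2 - 66*g + 180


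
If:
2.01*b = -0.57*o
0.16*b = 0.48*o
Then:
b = 0.00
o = 0.00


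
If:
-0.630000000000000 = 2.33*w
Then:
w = -0.27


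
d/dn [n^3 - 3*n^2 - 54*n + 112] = 3*n^2 - 6*n - 54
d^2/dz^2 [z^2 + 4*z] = 2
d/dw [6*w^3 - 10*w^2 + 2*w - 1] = 18*w^2 - 20*w + 2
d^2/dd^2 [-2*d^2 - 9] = -4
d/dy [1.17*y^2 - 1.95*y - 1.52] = 2.34*y - 1.95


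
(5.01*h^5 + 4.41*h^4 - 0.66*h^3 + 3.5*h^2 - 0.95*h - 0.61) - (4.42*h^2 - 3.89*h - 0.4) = 5.01*h^5 + 4.41*h^4 - 0.66*h^3 - 0.92*h^2 + 2.94*h - 0.21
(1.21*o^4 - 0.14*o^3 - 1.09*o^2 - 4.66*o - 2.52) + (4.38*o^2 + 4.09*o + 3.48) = 1.21*o^4 - 0.14*o^3 + 3.29*o^2 - 0.57*o + 0.96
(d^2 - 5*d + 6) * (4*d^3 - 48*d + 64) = 4*d^5 - 20*d^4 - 24*d^3 + 304*d^2 - 608*d + 384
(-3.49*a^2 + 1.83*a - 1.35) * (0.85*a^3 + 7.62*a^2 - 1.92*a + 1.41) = -2.9665*a^5 - 25.0383*a^4 + 19.4979*a^3 - 18.7215*a^2 + 5.1723*a - 1.9035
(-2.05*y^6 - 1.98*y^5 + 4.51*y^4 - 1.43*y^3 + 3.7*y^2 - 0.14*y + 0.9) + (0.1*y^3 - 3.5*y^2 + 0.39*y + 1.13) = -2.05*y^6 - 1.98*y^5 + 4.51*y^4 - 1.33*y^3 + 0.2*y^2 + 0.25*y + 2.03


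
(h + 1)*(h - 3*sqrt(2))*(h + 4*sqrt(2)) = h^3 + h^2 + sqrt(2)*h^2 - 24*h + sqrt(2)*h - 24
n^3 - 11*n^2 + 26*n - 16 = (n - 8)*(n - 2)*(n - 1)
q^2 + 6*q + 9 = (q + 3)^2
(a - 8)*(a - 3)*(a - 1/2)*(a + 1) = a^4 - 21*a^3/2 + 18*a^2 + 35*a/2 - 12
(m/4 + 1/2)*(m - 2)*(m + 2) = m^3/4 + m^2/2 - m - 2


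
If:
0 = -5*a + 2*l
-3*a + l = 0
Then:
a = 0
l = 0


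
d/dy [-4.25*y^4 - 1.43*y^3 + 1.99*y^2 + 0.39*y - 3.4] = -17.0*y^3 - 4.29*y^2 + 3.98*y + 0.39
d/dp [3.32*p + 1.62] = 3.32000000000000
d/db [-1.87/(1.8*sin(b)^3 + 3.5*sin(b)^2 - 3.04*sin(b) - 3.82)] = (10.098*sin(b)^2 + 13.09*sin(b) - 5.6848)*cos(b)/(1.8*sin(b)^3 + 3.5*sin(b)^2 - 3.04*sin(b) - 3.82)^2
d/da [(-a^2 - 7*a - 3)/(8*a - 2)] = (-4*a^2 + 2*a + 19)/(2*(16*a^2 - 8*a + 1))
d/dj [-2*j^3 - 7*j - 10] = -6*j^2 - 7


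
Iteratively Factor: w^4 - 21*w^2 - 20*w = (w + 4)*(w^3 - 4*w^2 - 5*w) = (w + 1)*(w + 4)*(w^2 - 5*w) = w*(w + 1)*(w + 4)*(w - 5)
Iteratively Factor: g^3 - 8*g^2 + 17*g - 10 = (g - 5)*(g^2 - 3*g + 2) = (g - 5)*(g - 1)*(g - 2)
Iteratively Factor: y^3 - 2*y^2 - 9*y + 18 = (y - 3)*(y^2 + y - 6) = (y - 3)*(y + 3)*(y - 2)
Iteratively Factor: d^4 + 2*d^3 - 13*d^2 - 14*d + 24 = (d + 4)*(d^3 - 2*d^2 - 5*d + 6) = (d + 2)*(d + 4)*(d^2 - 4*d + 3) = (d - 1)*(d + 2)*(d + 4)*(d - 3)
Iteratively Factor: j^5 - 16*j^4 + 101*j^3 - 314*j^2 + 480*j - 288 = (j - 3)*(j^4 - 13*j^3 + 62*j^2 - 128*j + 96) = (j - 4)*(j - 3)*(j^3 - 9*j^2 + 26*j - 24) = (j - 4)*(j - 3)^2*(j^2 - 6*j + 8) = (j - 4)*(j - 3)^2*(j - 2)*(j - 4)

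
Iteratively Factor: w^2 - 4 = (w - 2)*(w + 2)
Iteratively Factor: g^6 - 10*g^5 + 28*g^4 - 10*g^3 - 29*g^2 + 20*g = (g - 4)*(g^5 - 6*g^4 + 4*g^3 + 6*g^2 - 5*g) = (g - 4)*(g + 1)*(g^4 - 7*g^3 + 11*g^2 - 5*g) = (g - 4)*(g - 1)*(g + 1)*(g^3 - 6*g^2 + 5*g) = (g - 4)*(g - 1)^2*(g + 1)*(g^2 - 5*g) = (g - 5)*(g - 4)*(g - 1)^2*(g + 1)*(g)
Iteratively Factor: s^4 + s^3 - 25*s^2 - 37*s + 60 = (s - 1)*(s^3 + 2*s^2 - 23*s - 60) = (s - 5)*(s - 1)*(s^2 + 7*s + 12) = (s - 5)*(s - 1)*(s + 4)*(s + 3)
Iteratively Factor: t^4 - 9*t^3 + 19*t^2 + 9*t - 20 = (t - 4)*(t^3 - 5*t^2 - t + 5) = (t - 4)*(t - 1)*(t^2 - 4*t - 5) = (t - 5)*(t - 4)*(t - 1)*(t + 1)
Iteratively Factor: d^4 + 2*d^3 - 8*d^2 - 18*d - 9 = (d + 1)*(d^3 + d^2 - 9*d - 9) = (d + 1)^2*(d^2 - 9) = (d - 3)*(d + 1)^2*(d + 3)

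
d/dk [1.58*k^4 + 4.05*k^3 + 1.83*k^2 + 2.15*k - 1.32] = 6.32*k^3 + 12.15*k^2 + 3.66*k + 2.15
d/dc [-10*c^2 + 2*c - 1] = 2 - 20*c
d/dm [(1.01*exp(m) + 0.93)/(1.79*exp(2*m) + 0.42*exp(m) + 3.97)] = (-1.8079*exp(2*m) - 3.3294*exp(m) + 3.6191)*exp(m)/(3.2041*exp(4*m) + 1.5036*exp(3*m) + 14.389*exp(2*m) + 3.3348*exp(m) + 15.7609)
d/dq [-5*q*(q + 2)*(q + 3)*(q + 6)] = -20*q^3 - 165*q^2 - 360*q - 180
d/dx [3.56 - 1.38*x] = -1.38000000000000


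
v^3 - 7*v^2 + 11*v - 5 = (v - 5)*(v - 1)^2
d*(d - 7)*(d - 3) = d^3 - 10*d^2 + 21*d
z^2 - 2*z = z*(z - 2)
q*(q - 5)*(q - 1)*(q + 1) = q^4 - 5*q^3 - q^2 + 5*q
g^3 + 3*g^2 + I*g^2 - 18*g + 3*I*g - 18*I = (g - 3)*(g + 6)*(g + I)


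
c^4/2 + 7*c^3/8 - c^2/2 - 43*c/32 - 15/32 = (c/2 + 1/2)*(c - 5/4)*(c + 1/2)*(c + 3/2)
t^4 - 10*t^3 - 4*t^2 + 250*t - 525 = (t - 7)*(t - 5)*(t - 3)*(t + 5)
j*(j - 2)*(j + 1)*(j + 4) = j^4 + 3*j^3 - 6*j^2 - 8*j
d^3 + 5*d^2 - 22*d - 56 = (d - 4)*(d + 2)*(d + 7)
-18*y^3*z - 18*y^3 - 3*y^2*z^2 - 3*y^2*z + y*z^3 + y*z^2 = (-6*y + z)*(3*y + z)*(y*z + y)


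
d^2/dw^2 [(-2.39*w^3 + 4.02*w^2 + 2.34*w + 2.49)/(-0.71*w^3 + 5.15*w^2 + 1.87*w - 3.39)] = (13.425106*w^6 + 11.9616540000002*w^5 - 64.7792640000001*w^4 + 328.392388*w^3 - 820.829142*w^2 - 188.24121*w - 226.4223)/(0.357911*w^9 - 7.788345*w^8 + 53.664924*w^7 - 90.438248*w^6 - 215.716038*w^5 + 188.701302*w^4 + 213.82334*w^3 - 141.989472*w^2 - 64.470681*w + 38.958219)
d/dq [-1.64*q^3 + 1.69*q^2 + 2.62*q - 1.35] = -4.92*q^2 + 3.38*q + 2.62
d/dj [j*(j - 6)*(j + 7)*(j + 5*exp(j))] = 5*j^3*exp(j) + 4*j^3 + 20*j^2*exp(j) + 3*j^2 - 200*j*exp(j) - 84*j - 210*exp(j)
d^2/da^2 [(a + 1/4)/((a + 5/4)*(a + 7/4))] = 128*(64*a^3 + 48*a^2 - 276*a - 311)/(4096*a^6 + 36864*a^5 + 137472*a^4 + 271872*a^3 + 300720*a^2 + 176400*a + 42875)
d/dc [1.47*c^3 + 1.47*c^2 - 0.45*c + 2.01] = 4.41*c^2 + 2.94*c - 0.45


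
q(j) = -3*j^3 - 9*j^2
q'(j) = -9*j^2 - 18*j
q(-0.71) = -3.46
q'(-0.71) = 8.24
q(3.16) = -184.53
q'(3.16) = -146.75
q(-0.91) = -5.19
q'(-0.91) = 8.93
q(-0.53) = -2.08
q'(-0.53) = 7.01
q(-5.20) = 178.46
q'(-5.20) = -149.76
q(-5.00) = 150.00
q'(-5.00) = -135.00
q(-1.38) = -9.26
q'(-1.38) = 7.70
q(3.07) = -171.63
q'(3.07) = -140.08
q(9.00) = -2916.00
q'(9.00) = -891.00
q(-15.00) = 8100.00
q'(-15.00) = -1755.00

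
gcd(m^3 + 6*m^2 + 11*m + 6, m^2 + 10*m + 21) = m + 3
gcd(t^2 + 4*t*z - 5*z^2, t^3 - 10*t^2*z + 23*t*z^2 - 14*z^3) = -t + z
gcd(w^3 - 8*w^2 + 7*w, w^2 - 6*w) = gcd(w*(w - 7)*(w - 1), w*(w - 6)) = w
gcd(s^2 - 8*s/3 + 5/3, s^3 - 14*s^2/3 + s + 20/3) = s - 5/3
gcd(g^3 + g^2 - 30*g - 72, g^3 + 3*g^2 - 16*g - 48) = g^2 + 7*g + 12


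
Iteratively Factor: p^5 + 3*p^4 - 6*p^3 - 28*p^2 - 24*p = (p + 2)*(p^4 + p^3 - 8*p^2 - 12*p) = p*(p + 2)*(p^3 + p^2 - 8*p - 12) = p*(p - 3)*(p + 2)*(p^2 + 4*p + 4) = p*(p - 3)*(p + 2)^2*(p + 2)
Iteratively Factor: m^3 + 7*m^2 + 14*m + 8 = (m + 1)*(m^2 + 6*m + 8) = (m + 1)*(m + 4)*(m + 2)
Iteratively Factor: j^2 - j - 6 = (j - 3)*(j + 2)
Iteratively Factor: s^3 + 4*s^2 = (s)*(s^2 + 4*s) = s*(s + 4)*(s)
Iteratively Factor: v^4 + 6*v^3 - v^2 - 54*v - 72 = (v + 3)*(v^3 + 3*v^2 - 10*v - 24) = (v + 2)*(v + 3)*(v^2 + v - 12) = (v - 3)*(v + 2)*(v + 3)*(v + 4)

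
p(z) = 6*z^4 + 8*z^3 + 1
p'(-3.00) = -432.00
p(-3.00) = 271.00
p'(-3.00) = -432.00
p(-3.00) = 271.00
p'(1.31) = 95.14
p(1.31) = 36.65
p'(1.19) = 74.43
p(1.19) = 26.51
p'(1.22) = 79.30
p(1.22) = 28.82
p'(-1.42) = -20.33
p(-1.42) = 2.49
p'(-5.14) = -2625.05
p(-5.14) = 3102.60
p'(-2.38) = -187.60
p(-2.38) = 85.66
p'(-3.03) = -447.29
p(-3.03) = 284.19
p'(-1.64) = -41.31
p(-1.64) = 9.12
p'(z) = 24*z^3 + 24*z^2 = 24*z^2*(z + 1)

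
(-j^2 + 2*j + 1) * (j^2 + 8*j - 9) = -j^4 - 6*j^3 + 26*j^2 - 10*j - 9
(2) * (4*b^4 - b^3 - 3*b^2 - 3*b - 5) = 8*b^4 - 2*b^3 - 6*b^2 - 6*b - 10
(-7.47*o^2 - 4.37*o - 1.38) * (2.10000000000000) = -15.687*o^2 - 9.177*o - 2.898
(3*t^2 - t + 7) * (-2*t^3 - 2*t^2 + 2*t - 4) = -6*t^5 - 4*t^4 - 6*t^3 - 28*t^2 + 18*t - 28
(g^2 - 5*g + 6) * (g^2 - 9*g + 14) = g^4 - 14*g^3 + 65*g^2 - 124*g + 84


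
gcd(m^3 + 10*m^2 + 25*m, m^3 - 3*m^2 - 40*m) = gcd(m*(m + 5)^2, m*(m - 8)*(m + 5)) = m^2 + 5*m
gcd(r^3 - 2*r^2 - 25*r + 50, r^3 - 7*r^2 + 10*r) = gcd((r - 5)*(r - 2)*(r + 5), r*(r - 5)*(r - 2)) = r^2 - 7*r + 10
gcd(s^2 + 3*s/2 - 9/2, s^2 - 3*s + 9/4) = s - 3/2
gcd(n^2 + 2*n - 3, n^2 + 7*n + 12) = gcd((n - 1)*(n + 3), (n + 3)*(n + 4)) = n + 3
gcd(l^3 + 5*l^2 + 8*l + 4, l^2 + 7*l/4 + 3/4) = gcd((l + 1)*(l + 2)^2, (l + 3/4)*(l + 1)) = l + 1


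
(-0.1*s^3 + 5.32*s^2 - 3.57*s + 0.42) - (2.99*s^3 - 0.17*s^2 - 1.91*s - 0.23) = -3.09*s^3 + 5.49*s^2 - 1.66*s + 0.65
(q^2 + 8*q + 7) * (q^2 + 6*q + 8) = q^4 + 14*q^3 + 63*q^2 + 106*q + 56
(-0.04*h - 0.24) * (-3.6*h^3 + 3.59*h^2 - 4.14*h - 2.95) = 0.144*h^4 + 0.7204*h^3 - 0.696*h^2 + 1.1116*h + 0.708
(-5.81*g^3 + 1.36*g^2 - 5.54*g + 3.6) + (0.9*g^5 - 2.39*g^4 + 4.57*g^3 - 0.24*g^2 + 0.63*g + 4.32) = 0.9*g^5 - 2.39*g^4 - 1.24*g^3 + 1.12*g^2 - 4.91*g + 7.92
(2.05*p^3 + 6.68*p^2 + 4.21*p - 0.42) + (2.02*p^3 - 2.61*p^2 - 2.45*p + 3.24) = 4.07*p^3 + 4.07*p^2 + 1.76*p + 2.82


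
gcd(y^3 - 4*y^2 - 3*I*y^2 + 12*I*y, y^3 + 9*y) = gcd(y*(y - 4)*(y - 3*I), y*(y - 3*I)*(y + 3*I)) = y^2 - 3*I*y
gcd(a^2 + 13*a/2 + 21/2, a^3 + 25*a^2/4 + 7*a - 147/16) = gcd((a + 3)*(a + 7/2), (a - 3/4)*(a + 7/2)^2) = a + 7/2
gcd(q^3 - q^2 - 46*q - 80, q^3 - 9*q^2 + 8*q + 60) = q + 2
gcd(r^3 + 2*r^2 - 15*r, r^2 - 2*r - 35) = r + 5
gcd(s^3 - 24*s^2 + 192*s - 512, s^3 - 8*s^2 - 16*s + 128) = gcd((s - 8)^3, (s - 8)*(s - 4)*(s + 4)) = s - 8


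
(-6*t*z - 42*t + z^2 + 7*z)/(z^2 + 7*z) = (-6*t + z)/z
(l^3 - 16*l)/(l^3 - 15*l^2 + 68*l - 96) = l*(l + 4)/(l^2 - 11*l + 24)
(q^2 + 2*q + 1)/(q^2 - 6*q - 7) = (q + 1)/(q - 7)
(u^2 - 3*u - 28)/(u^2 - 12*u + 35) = (u + 4)/(u - 5)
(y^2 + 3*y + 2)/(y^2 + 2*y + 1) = (y + 2)/(y + 1)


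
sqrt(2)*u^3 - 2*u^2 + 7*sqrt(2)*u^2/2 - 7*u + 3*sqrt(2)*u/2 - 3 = (u + 3)*(u - sqrt(2))*(sqrt(2)*u + sqrt(2)/2)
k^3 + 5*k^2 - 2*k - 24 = (k - 2)*(k + 3)*(k + 4)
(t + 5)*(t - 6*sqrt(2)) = t^2 - 6*sqrt(2)*t + 5*t - 30*sqrt(2)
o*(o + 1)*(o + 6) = o^3 + 7*o^2 + 6*o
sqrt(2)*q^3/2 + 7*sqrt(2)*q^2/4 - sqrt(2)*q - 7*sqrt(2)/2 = (q + 7/2)*(q - sqrt(2))*(sqrt(2)*q/2 + 1)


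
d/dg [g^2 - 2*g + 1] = 2*g - 2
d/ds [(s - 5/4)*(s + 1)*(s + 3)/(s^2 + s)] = 1 + 15/(4*s^2)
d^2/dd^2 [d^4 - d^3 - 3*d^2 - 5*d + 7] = 12*d^2 - 6*d - 6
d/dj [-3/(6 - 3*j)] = -1/(j - 2)^2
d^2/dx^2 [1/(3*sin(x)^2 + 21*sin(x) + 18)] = (-4*sin(x)^3 - 17*sin(x)^2 - 2*sin(x) + 86)/(3*(sin(x) + 1)^2*(sin(x) + 6)^3)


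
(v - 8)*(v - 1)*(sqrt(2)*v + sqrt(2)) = sqrt(2)*v^3 - 8*sqrt(2)*v^2 - sqrt(2)*v + 8*sqrt(2)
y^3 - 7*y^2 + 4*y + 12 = (y - 6)*(y - 2)*(y + 1)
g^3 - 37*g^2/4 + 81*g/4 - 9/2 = (g - 6)*(g - 3)*(g - 1/4)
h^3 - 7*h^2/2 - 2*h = h*(h - 4)*(h + 1/2)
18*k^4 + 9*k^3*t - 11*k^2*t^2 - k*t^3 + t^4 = (-3*k + t)*(-2*k + t)*(k + t)*(3*k + t)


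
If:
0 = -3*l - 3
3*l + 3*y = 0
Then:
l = -1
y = 1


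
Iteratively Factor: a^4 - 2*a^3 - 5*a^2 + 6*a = (a + 2)*(a^3 - 4*a^2 + 3*a) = a*(a + 2)*(a^2 - 4*a + 3) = a*(a - 3)*(a + 2)*(a - 1)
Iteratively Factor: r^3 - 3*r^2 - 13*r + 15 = (r - 5)*(r^2 + 2*r - 3) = (r - 5)*(r - 1)*(r + 3)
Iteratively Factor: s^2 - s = (s - 1)*(s)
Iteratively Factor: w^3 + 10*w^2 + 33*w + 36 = (w + 3)*(w^2 + 7*w + 12) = (w + 3)^2*(w + 4)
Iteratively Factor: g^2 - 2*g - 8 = (g - 4)*(g + 2)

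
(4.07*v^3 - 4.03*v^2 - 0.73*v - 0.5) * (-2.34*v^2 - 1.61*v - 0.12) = -9.5238*v^5 + 2.8775*v^4 + 7.7081*v^3 + 2.8289*v^2 + 0.8926*v + 0.06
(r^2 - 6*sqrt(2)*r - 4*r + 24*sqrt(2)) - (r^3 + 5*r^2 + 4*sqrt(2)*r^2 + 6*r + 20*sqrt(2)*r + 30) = -r^3 - 4*sqrt(2)*r^2 - 4*r^2 - 26*sqrt(2)*r - 10*r - 30 + 24*sqrt(2)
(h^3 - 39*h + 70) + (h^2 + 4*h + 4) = h^3 + h^2 - 35*h + 74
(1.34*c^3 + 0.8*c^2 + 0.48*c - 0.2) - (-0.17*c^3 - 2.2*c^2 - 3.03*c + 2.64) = 1.51*c^3 + 3.0*c^2 + 3.51*c - 2.84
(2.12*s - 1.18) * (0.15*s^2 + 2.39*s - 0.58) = 0.318*s^3 + 4.8898*s^2 - 4.0498*s + 0.6844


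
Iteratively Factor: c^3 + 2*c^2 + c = (c + 1)*(c^2 + c) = (c + 1)^2*(c)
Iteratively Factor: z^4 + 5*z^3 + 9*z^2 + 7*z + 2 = (z + 1)*(z^3 + 4*z^2 + 5*z + 2) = (z + 1)*(z + 2)*(z^2 + 2*z + 1) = (z + 1)^2*(z + 2)*(z + 1)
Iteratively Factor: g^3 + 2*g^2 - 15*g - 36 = (g + 3)*(g^2 - g - 12) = (g - 4)*(g + 3)*(g + 3)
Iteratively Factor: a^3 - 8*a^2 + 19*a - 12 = (a - 1)*(a^2 - 7*a + 12) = (a - 3)*(a - 1)*(a - 4)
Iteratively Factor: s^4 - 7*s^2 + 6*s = (s - 1)*(s^3 + s^2 - 6*s) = (s - 2)*(s - 1)*(s^2 + 3*s) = (s - 2)*(s - 1)*(s + 3)*(s)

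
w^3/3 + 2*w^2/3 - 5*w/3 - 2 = (w/3 + 1/3)*(w - 2)*(w + 3)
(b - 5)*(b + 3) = b^2 - 2*b - 15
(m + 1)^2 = m^2 + 2*m + 1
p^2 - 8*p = p*(p - 8)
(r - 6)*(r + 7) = r^2 + r - 42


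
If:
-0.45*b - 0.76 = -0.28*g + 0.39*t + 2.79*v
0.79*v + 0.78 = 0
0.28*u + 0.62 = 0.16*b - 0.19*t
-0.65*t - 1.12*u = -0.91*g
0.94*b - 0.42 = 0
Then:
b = 0.45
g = -2.73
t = 2.64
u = -3.75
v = -0.99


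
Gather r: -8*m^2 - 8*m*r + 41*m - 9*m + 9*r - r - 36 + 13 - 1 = -8*m^2 + 32*m + r*(8 - 8*m) - 24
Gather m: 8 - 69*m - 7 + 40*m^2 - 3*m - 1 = 40*m^2 - 72*m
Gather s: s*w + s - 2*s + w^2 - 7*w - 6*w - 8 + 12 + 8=s*(w - 1) + w^2 - 13*w + 12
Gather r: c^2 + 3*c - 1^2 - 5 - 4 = c^2 + 3*c - 10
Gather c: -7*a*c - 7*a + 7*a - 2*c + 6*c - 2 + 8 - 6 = c*(4 - 7*a)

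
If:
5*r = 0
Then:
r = 0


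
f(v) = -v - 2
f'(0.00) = -1.00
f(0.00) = -2.00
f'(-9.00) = -1.00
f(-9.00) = 7.00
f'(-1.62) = -1.00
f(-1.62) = -0.38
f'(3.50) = -1.00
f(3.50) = -5.50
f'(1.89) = -1.00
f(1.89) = -3.89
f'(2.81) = -1.00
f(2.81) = -4.81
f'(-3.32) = -1.00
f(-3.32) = 1.32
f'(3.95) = -1.00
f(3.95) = -5.95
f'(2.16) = -1.00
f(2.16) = -4.16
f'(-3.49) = -1.00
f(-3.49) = 1.49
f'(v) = -1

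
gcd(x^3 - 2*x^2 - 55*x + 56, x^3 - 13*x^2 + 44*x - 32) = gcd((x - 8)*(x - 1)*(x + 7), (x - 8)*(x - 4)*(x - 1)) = x^2 - 9*x + 8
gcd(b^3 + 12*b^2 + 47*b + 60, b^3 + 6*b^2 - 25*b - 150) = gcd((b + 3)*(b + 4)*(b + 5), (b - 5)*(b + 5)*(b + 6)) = b + 5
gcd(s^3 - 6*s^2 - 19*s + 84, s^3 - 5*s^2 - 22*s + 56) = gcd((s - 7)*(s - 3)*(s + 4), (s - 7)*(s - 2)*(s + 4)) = s^2 - 3*s - 28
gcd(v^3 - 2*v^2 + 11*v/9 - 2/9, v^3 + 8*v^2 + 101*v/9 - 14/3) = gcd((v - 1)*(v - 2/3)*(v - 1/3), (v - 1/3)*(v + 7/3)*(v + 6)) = v - 1/3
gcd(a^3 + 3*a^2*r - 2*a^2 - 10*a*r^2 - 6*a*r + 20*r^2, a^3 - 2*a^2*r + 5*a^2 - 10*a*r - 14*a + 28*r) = -a^2 + 2*a*r + 2*a - 4*r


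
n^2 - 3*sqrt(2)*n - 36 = (n - 6*sqrt(2))*(n + 3*sqrt(2))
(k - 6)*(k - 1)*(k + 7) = k^3 - 43*k + 42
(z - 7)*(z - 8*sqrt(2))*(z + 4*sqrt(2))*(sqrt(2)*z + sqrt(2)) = sqrt(2)*z^4 - 6*sqrt(2)*z^3 - 8*z^3 - 71*sqrt(2)*z^2 + 48*z^2 + 56*z + 384*sqrt(2)*z + 448*sqrt(2)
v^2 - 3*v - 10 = (v - 5)*(v + 2)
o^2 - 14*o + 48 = (o - 8)*(o - 6)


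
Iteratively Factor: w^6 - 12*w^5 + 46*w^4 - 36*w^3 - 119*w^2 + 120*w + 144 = (w + 1)*(w^5 - 13*w^4 + 59*w^3 - 95*w^2 - 24*w + 144) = (w - 4)*(w + 1)*(w^4 - 9*w^3 + 23*w^2 - 3*w - 36) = (w - 4)*(w + 1)^2*(w^3 - 10*w^2 + 33*w - 36) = (w - 4)^2*(w + 1)^2*(w^2 - 6*w + 9) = (w - 4)^2*(w - 3)*(w + 1)^2*(w - 3)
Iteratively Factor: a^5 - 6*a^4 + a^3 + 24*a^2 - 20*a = (a - 2)*(a^4 - 4*a^3 - 7*a^2 + 10*a) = (a - 2)*(a - 1)*(a^3 - 3*a^2 - 10*a) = (a - 5)*(a - 2)*(a - 1)*(a^2 + 2*a) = (a - 5)*(a - 2)*(a - 1)*(a + 2)*(a)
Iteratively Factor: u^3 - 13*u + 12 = (u - 3)*(u^2 + 3*u - 4) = (u - 3)*(u + 4)*(u - 1)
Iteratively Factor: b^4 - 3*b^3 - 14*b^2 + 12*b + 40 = (b + 2)*(b^3 - 5*b^2 - 4*b + 20) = (b + 2)^2*(b^2 - 7*b + 10) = (b - 2)*(b + 2)^2*(b - 5)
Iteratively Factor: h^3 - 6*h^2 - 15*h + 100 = (h - 5)*(h^2 - h - 20) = (h - 5)^2*(h + 4)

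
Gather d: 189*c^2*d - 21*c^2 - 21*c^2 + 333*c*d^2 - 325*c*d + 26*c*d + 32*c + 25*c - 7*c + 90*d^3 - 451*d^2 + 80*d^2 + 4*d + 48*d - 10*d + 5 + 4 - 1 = -42*c^2 + 50*c + 90*d^3 + d^2*(333*c - 371) + d*(189*c^2 - 299*c + 42) + 8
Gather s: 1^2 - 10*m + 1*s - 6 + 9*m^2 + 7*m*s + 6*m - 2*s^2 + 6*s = 9*m^2 - 4*m - 2*s^2 + s*(7*m + 7) - 5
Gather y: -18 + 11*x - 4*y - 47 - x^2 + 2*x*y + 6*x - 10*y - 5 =-x^2 + 17*x + y*(2*x - 14) - 70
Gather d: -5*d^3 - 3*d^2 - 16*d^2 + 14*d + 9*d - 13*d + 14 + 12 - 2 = -5*d^3 - 19*d^2 + 10*d + 24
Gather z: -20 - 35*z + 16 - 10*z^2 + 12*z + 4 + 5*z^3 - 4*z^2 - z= 5*z^3 - 14*z^2 - 24*z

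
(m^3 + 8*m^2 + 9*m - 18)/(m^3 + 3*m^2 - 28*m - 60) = (m^2 + 2*m - 3)/(m^2 - 3*m - 10)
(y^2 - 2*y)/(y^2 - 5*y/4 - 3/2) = 4*y/(4*y + 3)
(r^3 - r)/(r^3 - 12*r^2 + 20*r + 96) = (r^3 - r)/(r^3 - 12*r^2 + 20*r + 96)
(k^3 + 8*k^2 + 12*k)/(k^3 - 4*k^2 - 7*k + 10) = k*(k + 6)/(k^2 - 6*k + 5)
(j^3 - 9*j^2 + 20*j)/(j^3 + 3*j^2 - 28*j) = (j - 5)/(j + 7)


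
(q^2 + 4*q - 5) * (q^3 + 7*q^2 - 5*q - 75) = q^5 + 11*q^4 + 18*q^3 - 130*q^2 - 275*q + 375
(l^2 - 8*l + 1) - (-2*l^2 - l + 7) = 3*l^2 - 7*l - 6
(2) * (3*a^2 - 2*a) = 6*a^2 - 4*a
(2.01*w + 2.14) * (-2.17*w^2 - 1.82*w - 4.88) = -4.3617*w^3 - 8.302*w^2 - 13.7036*w - 10.4432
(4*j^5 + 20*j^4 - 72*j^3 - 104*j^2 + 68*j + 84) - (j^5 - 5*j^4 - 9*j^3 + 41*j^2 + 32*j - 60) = 3*j^5 + 25*j^4 - 63*j^3 - 145*j^2 + 36*j + 144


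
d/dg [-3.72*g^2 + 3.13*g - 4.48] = 3.13 - 7.44*g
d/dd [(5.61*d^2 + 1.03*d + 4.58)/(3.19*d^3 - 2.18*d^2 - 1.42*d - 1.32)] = (-17.8959*d^4 - 6.5714*d^3 - 49.5514*d^2 + 5.1584*d + 5.144)/(10.1761*d^6 - 13.9084*d^5 - 4.3072*d^4 - 2.2304*d^3 + 7.7716*d^2 + 3.7488*d + 1.7424)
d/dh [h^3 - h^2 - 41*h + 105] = 3*h^2 - 2*h - 41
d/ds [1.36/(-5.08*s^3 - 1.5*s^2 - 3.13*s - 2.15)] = (20.7264*s^2 + 4.08*s + 4.2568)/(5.08*s^3 + 1.5*s^2 + 3.13*s + 2.15)^2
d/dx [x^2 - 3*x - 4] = 2*x - 3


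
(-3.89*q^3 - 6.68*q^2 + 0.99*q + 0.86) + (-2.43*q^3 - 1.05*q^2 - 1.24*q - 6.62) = -6.32*q^3 - 7.73*q^2 - 0.25*q - 5.76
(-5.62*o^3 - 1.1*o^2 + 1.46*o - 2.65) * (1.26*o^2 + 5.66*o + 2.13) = -7.0812*o^5 - 33.1952*o^4 - 16.357*o^3 + 2.5816*o^2 - 11.8892*o - 5.6445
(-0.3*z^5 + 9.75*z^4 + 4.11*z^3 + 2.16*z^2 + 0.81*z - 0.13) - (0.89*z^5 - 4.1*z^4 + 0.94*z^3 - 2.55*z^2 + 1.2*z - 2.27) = -1.19*z^5 + 13.85*z^4 + 3.17*z^3 + 4.71*z^2 - 0.39*z + 2.14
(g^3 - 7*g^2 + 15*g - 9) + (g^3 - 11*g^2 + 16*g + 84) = 2*g^3 - 18*g^2 + 31*g + 75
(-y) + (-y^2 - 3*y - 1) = -y^2 - 4*y - 1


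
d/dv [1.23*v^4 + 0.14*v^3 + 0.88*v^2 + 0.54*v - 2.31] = 4.92*v^3 + 0.42*v^2 + 1.76*v + 0.54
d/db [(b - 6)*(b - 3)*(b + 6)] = 3*b^2 - 6*b - 36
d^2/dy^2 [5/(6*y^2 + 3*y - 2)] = 30*(-12*y^2 - 6*y + 3*(4*y + 1)^2 + 4)/(6*y^2 + 3*y - 2)^3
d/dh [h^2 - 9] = 2*h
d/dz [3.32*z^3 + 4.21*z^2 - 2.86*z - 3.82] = 9.96*z^2 + 8.42*z - 2.86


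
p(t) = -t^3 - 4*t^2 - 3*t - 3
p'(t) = -3*t^2 - 8*t - 3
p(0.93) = -10.05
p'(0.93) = -13.03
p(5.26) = -274.98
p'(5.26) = -128.08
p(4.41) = -179.79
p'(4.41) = -96.62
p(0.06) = -3.19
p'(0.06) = -3.49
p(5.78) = -347.07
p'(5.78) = -149.47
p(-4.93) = 34.39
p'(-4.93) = -36.47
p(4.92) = -233.68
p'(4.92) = -114.98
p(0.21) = -3.82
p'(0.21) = -4.81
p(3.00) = -75.00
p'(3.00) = -54.00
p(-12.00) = 1185.00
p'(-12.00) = -339.00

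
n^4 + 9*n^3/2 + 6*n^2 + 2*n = n*(n + 1/2)*(n + 2)^2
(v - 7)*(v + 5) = v^2 - 2*v - 35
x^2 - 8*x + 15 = (x - 5)*(x - 3)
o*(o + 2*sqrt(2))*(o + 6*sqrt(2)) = o^3 + 8*sqrt(2)*o^2 + 24*o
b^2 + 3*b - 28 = (b - 4)*(b + 7)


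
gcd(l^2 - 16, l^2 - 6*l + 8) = l - 4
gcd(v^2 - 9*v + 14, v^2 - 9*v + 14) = v^2 - 9*v + 14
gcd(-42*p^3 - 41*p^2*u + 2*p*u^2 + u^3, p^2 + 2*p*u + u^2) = p + u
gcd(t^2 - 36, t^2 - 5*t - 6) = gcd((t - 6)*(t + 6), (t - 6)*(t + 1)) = t - 6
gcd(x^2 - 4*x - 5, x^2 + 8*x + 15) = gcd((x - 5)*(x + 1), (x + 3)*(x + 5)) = 1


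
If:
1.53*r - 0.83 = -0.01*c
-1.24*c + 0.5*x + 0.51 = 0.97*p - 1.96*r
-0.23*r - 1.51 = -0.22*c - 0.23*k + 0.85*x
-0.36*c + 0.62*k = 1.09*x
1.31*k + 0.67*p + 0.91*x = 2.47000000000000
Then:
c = 5.29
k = 4.03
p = -4.93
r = 0.51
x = 0.54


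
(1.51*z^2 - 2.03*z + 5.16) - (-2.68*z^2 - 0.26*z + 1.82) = 4.19*z^2 - 1.77*z + 3.34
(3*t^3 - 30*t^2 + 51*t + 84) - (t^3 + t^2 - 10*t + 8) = 2*t^3 - 31*t^2 + 61*t + 76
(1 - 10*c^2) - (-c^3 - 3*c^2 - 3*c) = c^3 - 7*c^2 + 3*c + 1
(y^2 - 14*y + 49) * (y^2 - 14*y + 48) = y^4 - 28*y^3 + 293*y^2 - 1358*y + 2352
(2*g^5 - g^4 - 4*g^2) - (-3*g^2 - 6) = 2*g^5 - g^4 - g^2 + 6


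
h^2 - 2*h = h*(h - 2)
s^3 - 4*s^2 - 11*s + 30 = (s - 5)*(s - 2)*(s + 3)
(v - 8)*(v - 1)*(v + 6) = v^3 - 3*v^2 - 46*v + 48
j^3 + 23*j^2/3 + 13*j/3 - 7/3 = (j - 1/3)*(j + 1)*(j + 7)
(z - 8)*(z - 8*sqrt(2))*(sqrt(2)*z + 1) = sqrt(2)*z^3 - 15*z^2 - 8*sqrt(2)*z^2 - 8*sqrt(2)*z + 120*z + 64*sqrt(2)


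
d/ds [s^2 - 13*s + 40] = 2*s - 13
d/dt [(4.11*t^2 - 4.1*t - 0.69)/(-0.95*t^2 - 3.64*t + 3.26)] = (-18.8554*t^2 + 25.4862*t - 15.8776)/(0.9025*t^4 + 6.916*t^3 + 7.0556*t^2 - 23.7328*t + 10.6276)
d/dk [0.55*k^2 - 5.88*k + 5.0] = 1.1*k - 5.88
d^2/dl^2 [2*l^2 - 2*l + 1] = 4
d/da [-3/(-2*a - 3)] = -6/(2*a + 3)^2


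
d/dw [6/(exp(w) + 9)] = -6*exp(w)/(exp(w) + 9)^2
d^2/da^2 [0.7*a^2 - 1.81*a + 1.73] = 1.40000000000000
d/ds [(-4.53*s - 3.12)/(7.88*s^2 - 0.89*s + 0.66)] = (35.6964*s^2 + 49.1712*s - 5.7666)/(62.0944*s^4 - 14.0264*s^3 + 11.1937*s^2 - 1.1748*s + 0.4356)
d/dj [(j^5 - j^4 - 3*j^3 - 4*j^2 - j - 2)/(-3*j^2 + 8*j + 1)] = (-9*j^6 + 38*j^5 - 10*j^4 - 52*j^3 - 44*j^2 - 20*j + 15)/(9*j^4 - 48*j^3 + 58*j^2 + 16*j + 1)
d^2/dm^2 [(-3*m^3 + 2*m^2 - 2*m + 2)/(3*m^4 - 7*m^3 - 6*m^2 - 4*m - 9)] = 2*(-27*m^9 + 54*m^8 - 396*m^7 + 524*m^6 - 1392*m^5 + 1554*m^4 - 748*m^3 + 816*m^2 - 639*m + 158)/(27*m^12 - 189*m^11 + 279*m^10 + 305*m^9 - 297*m^8 + 222*m^7 - 1431*m^6 - 2388*m^5 - 2043*m^4 - 3061*m^3 - 1890*m^2 - 972*m - 729)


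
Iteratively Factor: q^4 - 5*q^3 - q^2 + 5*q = (q - 5)*(q^3 - q) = q*(q - 5)*(q^2 - 1) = q*(q - 5)*(q + 1)*(q - 1)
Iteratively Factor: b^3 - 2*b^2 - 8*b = (b - 4)*(b^2 + 2*b) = b*(b - 4)*(b + 2)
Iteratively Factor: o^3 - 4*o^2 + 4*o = (o - 2)*(o^2 - 2*o) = (o - 2)^2*(o)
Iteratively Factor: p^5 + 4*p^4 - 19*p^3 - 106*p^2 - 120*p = (p + 4)*(p^4 - 19*p^2 - 30*p) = (p + 3)*(p + 4)*(p^3 - 3*p^2 - 10*p) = (p - 5)*(p + 3)*(p + 4)*(p^2 + 2*p) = (p - 5)*(p + 2)*(p + 3)*(p + 4)*(p)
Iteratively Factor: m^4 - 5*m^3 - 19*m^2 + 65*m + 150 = (m - 5)*(m^3 - 19*m - 30) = (m - 5)^2*(m^2 + 5*m + 6) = (m - 5)^2*(m + 3)*(m + 2)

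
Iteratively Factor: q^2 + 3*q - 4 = (q - 1)*(q + 4)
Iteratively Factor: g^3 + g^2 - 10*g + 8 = (g - 2)*(g^2 + 3*g - 4) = (g - 2)*(g + 4)*(g - 1)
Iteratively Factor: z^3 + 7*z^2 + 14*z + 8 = (z + 2)*(z^2 + 5*z + 4) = (z + 2)*(z + 4)*(z + 1)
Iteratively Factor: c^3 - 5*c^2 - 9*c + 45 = (c + 3)*(c^2 - 8*c + 15) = (c - 5)*(c + 3)*(c - 3)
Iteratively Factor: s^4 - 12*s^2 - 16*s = (s + 2)*(s^3 - 2*s^2 - 8*s) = (s + 2)^2*(s^2 - 4*s) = s*(s + 2)^2*(s - 4)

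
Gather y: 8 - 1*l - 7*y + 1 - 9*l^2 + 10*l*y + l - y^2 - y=-9*l^2 - y^2 + y*(10*l - 8) + 9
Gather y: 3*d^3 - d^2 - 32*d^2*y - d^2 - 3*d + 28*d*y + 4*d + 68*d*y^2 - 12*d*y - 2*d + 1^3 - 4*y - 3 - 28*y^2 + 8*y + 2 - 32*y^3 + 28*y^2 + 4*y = 3*d^3 - 2*d^2 + 68*d*y^2 - d - 32*y^3 + y*(-32*d^2 + 16*d + 8)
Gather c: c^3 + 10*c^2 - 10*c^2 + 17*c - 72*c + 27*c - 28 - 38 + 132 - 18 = c^3 - 28*c + 48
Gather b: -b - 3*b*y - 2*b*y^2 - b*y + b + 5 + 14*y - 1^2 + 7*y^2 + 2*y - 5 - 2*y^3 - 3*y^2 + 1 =b*(-2*y^2 - 4*y) - 2*y^3 + 4*y^2 + 16*y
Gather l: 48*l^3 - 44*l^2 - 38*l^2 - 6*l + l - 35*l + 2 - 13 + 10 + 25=48*l^3 - 82*l^2 - 40*l + 24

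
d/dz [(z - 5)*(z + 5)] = 2*z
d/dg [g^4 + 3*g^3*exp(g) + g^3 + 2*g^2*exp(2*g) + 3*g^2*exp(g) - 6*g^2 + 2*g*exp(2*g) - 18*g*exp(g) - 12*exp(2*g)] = 3*g^3*exp(g) + 4*g^3 + 4*g^2*exp(2*g) + 12*g^2*exp(g) + 3*g^2 + 8*g*exp(2*g) - 12*g*exp(g) - 12*g - 22*exp(2*g) - 18*exp(g)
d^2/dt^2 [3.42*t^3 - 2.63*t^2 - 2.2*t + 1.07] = 20.52*t - 5.26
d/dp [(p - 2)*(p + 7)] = 2*p + 5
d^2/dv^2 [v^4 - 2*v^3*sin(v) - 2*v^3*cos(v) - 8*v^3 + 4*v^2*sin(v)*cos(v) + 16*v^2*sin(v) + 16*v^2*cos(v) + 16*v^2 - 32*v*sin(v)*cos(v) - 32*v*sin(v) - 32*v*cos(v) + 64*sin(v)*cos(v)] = 2*sqrt(2)*v^3*sin(v + pi/4) - 4*v^2*sin(v) - 8*v^2*sin(2*v) - 28*v^2*cos(v) + 12*v^2 - 44*v*sin(v) + 64*v*sin(2*v) + 84*v*cos(v) + 16*v*cos(2*v) - 48*v + 96*sin(v) - 124*sin(2*v) - 32*cos(v) - 64*cos(2*v) + 32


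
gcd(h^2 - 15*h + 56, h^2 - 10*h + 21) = h - 7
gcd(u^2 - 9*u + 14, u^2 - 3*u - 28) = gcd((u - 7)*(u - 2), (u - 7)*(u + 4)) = u - 7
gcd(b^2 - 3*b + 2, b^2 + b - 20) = 1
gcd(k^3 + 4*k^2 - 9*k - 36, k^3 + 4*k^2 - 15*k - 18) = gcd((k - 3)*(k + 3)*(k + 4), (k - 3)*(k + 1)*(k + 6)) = k - 3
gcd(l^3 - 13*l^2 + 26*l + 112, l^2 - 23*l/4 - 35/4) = l - 7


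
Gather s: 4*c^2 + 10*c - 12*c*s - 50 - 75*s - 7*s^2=4*c^2 + 10*c - 7*s^2 + s*(-12*c - 75) - 50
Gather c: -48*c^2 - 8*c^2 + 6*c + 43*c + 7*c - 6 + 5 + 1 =-56*c^2 + 56*c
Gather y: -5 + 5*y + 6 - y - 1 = 4*y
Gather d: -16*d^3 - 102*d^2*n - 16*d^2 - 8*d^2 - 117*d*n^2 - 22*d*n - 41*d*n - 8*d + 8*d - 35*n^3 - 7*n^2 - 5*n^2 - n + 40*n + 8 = -16*d^3 + d^2*(-102*n - 24) + d*(-117*n^2 - 63*n) - 35*n^3 - 12*n^2 + 39*n + 8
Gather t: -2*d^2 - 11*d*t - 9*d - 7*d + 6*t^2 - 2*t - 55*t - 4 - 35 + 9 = -2*d^2 - 16*d + 6*t^2 + t*(-11*d - 57) - 30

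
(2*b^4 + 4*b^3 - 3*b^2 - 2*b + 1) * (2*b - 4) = 4*b^5 - 22*b^3 + 8*b^2 + 10*b - 4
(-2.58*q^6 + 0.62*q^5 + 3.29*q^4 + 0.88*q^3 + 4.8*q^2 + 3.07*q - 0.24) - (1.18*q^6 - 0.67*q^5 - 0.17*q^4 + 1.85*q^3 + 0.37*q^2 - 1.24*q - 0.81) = -3.76*q^6 + 1.29*q^5 + 3.46*q^4 - 0.97*q^3 + 4.43*q^2 + 4.31*q + 0.57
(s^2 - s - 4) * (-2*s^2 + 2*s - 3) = -2*s^4 + 4*s^3 + 3*s^2 - 5*s + 12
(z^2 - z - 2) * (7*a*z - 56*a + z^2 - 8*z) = 7*a*z^3 - 63*a*z^2 + 42*a*z + 112*a + z^4 - 9*z^3 + 6*z^2 + 16*z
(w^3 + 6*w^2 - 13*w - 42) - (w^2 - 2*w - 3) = w^3 + 5*w^2 - 11*w - 39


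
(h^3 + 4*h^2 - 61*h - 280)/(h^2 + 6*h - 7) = (h^2 - 3*h - 40)/(h - 1)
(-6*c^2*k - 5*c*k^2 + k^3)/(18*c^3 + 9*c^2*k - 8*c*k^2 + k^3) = -k/(3*c - k)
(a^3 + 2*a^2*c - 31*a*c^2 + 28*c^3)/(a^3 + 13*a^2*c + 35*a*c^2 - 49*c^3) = (a - 4*c)/(a + 7*c)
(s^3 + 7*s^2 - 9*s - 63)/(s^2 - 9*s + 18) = (s^2 + 10*s + 21)/(s - 6)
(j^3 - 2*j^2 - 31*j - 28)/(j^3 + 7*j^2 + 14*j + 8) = (j - 7)/(j + 2)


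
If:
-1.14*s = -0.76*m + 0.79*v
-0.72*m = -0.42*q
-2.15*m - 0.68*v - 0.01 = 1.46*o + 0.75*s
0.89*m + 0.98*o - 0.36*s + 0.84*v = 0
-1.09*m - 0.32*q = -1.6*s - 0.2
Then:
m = 0.10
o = -0.21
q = 0.18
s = -0.02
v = 0.13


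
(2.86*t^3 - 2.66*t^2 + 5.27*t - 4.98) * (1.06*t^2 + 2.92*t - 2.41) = 3.0316*t^5 + 5.5316*t^4 - 9.0736*t^3 + 16.5202*t^2 - 27.2423*t + 12.0018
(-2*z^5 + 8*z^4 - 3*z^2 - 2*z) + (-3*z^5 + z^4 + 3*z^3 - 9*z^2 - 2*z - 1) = -5*z^5 + 9*z^4 + 3*z^3 - 12*z^2 - 4*z - 1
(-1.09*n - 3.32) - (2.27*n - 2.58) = -3.36*n - 0.74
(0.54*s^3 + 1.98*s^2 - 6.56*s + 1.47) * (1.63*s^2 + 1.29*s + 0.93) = 0.8802*s^5 + 3.924*s^4 - 7.6364*s^3 - 4.2249*s^2 - 4.2045*s + 1.3671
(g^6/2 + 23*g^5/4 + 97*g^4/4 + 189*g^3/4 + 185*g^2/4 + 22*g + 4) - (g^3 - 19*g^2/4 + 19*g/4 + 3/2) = g^6/2 + 23*g^5/4 + 97*g^4/4 + 185*g^3/4 + 51*g^2 + 69*g/4 + 5/2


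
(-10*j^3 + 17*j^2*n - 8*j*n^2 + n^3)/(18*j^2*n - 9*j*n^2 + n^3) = (-10*j^3 + 17*j^2*n - 8*j*n^2 + n^3)/(n*(18*j^2 - 9*j*n + n^2))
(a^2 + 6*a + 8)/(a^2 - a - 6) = (a + 4)/(a - 3)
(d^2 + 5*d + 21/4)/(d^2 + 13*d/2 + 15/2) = (d + 7/2)/(d + 5)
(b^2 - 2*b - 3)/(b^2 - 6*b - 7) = (b - 3)/(b - 7)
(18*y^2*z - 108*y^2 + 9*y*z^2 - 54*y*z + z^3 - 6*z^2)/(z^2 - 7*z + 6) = (18*y^2 + 9*y*z + z^2)/(z - 1)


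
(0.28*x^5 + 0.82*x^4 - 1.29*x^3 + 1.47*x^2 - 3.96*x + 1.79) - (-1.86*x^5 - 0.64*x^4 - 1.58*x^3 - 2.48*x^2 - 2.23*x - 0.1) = 2.14*x^5 + 1.46*x^4 + 0.29*x^3 + 3.95*x^2 - 1.73*x + 1.89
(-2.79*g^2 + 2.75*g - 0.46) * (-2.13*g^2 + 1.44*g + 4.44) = 5.9427*g^4 - 9.8751*g^3 - 7.4478*g^2 + 11.5476*g - 2.0424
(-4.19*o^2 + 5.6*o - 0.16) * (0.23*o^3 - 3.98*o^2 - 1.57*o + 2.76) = -0.9637*o^5 + 17.9642*o^4 - 15.7465*o^3 - 19.7196*o^2 + 15.7072*o - 0.4416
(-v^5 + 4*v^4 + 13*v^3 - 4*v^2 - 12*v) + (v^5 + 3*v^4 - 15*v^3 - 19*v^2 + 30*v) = 7*v^4 - 2*v^3 - 23*v^2 + 18*v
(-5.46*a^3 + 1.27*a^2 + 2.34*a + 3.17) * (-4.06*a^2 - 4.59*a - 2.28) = 22.1676*a^5 + 19.9052*a^4 - 2.8809*a^3 - 26.5064*a^2 - 19.8855*a - 7.2276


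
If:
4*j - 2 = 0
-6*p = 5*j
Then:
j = 1/2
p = -5/12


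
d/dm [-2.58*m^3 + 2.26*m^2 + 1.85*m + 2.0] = -7.74*m^2 + 4.52*m + 1.85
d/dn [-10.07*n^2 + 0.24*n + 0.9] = 0.24 - 20.14*n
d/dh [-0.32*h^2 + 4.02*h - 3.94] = 4.02 - 0.64*h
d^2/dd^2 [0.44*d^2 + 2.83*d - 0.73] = 0.880000000000000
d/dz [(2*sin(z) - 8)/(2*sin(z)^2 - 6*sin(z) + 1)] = 2*(16*sin(z) + cos(2*z) - 24)*cos(z)/(-6*sin(z) - cos(2*z) + 2)^2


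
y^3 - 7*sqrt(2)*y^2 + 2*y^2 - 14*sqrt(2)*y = y*(y + 2)*(y - 7*sqrt(2))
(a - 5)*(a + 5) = a^2 - 25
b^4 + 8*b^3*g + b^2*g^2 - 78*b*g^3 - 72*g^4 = (b - 3*g)*(b + g)*(b + 4*g)*(b + 6*g)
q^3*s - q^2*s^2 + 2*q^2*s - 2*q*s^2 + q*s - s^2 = (q + 1)*(q - s)*(q*s + s)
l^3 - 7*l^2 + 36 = (l - 6)*(l - 3)*(l + 2)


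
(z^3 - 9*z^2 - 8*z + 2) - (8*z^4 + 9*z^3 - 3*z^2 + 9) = -8*z^4 - 8*z^3 - 6*z^2 - 8*z - 7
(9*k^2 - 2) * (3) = 27*k^2 - 6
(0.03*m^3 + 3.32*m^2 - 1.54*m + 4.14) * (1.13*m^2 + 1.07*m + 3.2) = 0.0339*m^5 + 3.7837*m^4 + 1.9082*m^3 + 13.6544*m^2 - 0.498200000000001*m + 13.248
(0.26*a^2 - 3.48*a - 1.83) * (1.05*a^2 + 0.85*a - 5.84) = 0.273*a^4 - 3.433*a^3 - 6.3979*a^2 + 18.7677*a + 10.6872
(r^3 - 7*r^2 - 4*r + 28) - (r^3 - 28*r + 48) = -7*r^2 + 24*r - 20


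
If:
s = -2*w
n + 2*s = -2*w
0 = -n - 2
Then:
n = -2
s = 2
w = -1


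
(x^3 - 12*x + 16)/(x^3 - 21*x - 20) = (-x^3 + 12*x - 16)/(-x^3 + 21*x + 20)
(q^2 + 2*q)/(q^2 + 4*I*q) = (q + 2)/(q + 4*I)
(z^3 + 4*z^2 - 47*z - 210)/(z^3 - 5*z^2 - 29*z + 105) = (z + 6)/(z - 3)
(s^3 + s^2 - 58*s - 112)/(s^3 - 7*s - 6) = (s^2 - s - 56)/(s^2 - 2*s - 3)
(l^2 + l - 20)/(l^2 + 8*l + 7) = (l^2 + l - 20)/(l^2 + 8*l + 7)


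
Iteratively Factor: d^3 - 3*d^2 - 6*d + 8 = (d - 1)*(d^2 - 2*d - 8) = (d - 1)*(d + 2)*(d - 4)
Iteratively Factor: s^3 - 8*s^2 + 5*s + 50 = (s - 5)*(s^2 - 3*s - 10) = (s - 5)*(s + 2)*(s - 5)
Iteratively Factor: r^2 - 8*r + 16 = (r - 4)*(r - 4)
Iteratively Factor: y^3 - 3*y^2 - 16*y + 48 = (y + 4)*(y^2 - 7*y + 12) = (y - 4)*(y + 4)*(y - 3)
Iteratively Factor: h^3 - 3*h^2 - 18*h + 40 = (h - 5)*(h^2 + 2*h - 8) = (h - 5)*(h - 2)*(h + 4)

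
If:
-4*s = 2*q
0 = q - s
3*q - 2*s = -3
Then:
No Solution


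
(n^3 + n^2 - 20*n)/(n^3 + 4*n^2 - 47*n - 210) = n*(n - 4)/(n^2 - n - 42)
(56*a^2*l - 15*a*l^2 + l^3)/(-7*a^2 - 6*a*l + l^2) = l*(-8*a + l)/(a + l)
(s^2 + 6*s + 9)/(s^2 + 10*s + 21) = (s + 3)/(s + 7)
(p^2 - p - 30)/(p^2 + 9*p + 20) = (p - 6)/(p + 4)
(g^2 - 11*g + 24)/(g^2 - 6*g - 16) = (g - 3)/(g + 2)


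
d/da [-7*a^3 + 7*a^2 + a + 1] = -21*a^2 + 14*a + 1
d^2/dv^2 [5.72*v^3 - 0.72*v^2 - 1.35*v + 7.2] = 34.32*v - 1.44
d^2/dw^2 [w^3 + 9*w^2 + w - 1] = 6*w + 18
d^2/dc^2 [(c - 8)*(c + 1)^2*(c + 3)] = 12*c^2 - 18*c - 66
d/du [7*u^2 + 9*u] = 14*u + 9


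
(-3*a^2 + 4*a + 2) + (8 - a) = -3*a^2 + 3*a + 10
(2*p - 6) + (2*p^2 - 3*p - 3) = 2*p^2 - p - 9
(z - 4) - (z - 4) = 0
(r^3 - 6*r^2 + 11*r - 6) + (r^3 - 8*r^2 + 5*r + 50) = 2*r^3 - 14*r^2 + 16*r + 44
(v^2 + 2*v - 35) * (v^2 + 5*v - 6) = v^4 + 7*v^3 - 31*v^2 - 187*v + 210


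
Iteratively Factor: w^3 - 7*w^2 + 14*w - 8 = (w - 2)*(w^2 - 5*w + 4) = (w - 4)*(w - 2)*(w - 1)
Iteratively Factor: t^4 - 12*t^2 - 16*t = (t)*(t^3 - 12*t - 16) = t*(t + 2)*(t^2 - 2*t - 8) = t*(t + 2)^2*(t - 4)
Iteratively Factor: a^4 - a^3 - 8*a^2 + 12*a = (a)*(a^3 - a^2 - 8*a + 12) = a*(a + 3)*(a^2 - 4*a + 4) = a*(a - 2)*(a + 3)*(a - 2)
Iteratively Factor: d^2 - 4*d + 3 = (d - 1)*(d - 3)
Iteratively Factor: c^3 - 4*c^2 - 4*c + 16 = (c - 4)*(c^2 - 4) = (c - 4)*(c + 2)*(c - 2)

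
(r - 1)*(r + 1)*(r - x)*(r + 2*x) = r^4 + r^3*x - 2*r^2*x^2 - r^2 - r*x + 2*x^2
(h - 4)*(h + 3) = h^2 - h - 12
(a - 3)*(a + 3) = a^2 - 9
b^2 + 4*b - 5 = (b - 1)*(b + 5)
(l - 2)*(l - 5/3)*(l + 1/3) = l^3 - 10*l^2/3 + 19*l/9 + 10/9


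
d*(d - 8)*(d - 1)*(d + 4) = d^4 - 5*d^3 - 28*d^2 + 32*d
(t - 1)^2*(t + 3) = t^3 + t^2 - 5*t + 3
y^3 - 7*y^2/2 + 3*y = y*(y - 2)*(y - 3/2)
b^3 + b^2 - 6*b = b*(b - 2)*(b + 3)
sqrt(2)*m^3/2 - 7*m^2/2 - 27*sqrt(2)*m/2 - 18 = (m - 6*sqrt(2))*(m + 3*sqrt(2)/2)*(sqrt(2)*m/2 + 1)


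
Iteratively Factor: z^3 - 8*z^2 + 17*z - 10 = (z - 1)*(z^2 - 7*z + 10) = (z - 5)*(z - 1)*(z - 2)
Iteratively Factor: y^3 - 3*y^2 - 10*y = (y - 5)*(y^2 + 2*y) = y*(y - 5)*(y + 2)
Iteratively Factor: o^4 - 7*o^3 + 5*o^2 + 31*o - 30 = (o - 5)*(o^3 - 2*o^2 - 5*o + 6) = (o - 5)*(o + 2)*(o^2 - 4*o + 3) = (o - 5)*(o - 3)*(o + 2)*(o - 1)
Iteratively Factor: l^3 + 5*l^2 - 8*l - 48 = (l + 4)*(l^2 + l - 12) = (l + 4)^2*(l - 3)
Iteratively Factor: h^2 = (h)*(h)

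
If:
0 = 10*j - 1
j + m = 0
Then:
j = 1/10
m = -1/10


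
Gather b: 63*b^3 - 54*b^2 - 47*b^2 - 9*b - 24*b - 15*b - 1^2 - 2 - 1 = 63*b^3 - 101*b^2 - 48*b - 4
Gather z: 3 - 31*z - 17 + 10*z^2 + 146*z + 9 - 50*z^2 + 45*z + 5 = -40*z^2 + 160*z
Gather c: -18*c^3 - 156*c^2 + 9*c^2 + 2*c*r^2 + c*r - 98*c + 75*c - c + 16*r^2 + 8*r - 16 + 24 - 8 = -18*c^3 - 147*c^2 + c*(2*r^2 + r - 24) + 16*r^2 + 8*r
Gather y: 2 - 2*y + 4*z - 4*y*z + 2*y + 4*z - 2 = -4*y*z + 8*z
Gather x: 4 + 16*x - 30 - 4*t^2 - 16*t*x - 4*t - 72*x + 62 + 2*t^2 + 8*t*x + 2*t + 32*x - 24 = -2*t^2 - 2*t + x*(-8*t - 24) + 12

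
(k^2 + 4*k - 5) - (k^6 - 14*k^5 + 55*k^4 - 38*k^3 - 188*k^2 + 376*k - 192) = -k^6 + 14*k^5 - 55*k^4 + 38*k^3 + 189*k^2 - 372*k + 187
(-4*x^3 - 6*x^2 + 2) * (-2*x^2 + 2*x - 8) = 8*x^5 + 4*x^4 + 20*x^3 + 44*x^2 + 4*x - 16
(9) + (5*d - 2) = 5*d + 7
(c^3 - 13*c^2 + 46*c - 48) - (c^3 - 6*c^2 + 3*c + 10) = -7*c^2 + 43*c - 58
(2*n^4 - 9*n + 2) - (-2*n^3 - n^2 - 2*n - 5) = 2*n^4 + 2*n^3 + n^2 - 7*n + 7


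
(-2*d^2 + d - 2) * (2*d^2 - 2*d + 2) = -4*d^4 + 6*d^3 - 10*d^2 + 6*d - 4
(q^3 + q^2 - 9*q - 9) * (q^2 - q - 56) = q^5 - 66*q^3 - 56*q^2 + 513*q + 504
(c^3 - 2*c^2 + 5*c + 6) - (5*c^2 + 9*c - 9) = c^3 - 7*c^2 - 4*c + 15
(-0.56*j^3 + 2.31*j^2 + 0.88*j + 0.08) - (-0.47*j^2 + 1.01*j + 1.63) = -0.56*j^3 + 2.78*j^2 - 0.13*j - 1.55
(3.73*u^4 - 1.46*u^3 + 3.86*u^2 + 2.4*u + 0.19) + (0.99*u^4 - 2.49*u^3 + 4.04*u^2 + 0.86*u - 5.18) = 4.72*u^4 - 3.95*u^3 + 7.9*u^2 + 3.26*u - 4.99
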